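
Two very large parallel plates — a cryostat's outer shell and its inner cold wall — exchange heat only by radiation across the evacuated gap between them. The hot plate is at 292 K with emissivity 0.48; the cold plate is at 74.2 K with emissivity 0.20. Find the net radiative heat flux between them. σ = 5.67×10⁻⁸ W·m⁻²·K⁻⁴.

q ≈ 67.5 W/m²

For two infinite grey parallel plates, q = σ(T₁⁴ − T₂⁴)/(1/ε₁ + 1/ε₂ − 1).
T₁⁴ − T₂⁴ = 7.270×10⁹ − 3.031×10⁷ = 7.240×10⁹ K⁴.
1/ε₁ + 1/ε₂ − 1 = 2.083 + 5.000 − 1 = 6.083.
q = 5.67×10⁻⁸ × 7.240×10⁹ / 6.083.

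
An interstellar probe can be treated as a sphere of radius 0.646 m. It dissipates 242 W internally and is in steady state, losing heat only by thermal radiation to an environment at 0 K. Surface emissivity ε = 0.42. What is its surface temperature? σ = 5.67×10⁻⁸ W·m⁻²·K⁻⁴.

Steady state: internal power = radiated power, P = εσA T⁴.
Radiating area A = 4πr² = 5.244 m².
T⁴ = P/(εσA) = 242/(0.42·5.67×10⁻⁸·5.244) = 1.938×10⁹ K⁴.
T = (1.938×10⁹)^(1/4).

T ≈ 210 K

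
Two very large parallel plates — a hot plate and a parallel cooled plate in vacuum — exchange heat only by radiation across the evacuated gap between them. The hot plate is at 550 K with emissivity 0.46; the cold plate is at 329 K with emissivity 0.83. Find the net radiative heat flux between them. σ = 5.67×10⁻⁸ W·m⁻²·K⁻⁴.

q ≈ 1900 W/m²

For two infinite grey parallel plates, q = σ(T₁⁴ − T₂⁴)/(1/ε₁ + 1/ε₂ − 1).
T₁⁴ − T₂⁴ = 9.151×10¹⁰ − 1.172×10¹⁰ = 7.979×10¹⁰ K⁴.
1/ε₁ + 1/ε₂ − 1 = 2.174 + 1.205 − 1 = 2.379.
q = 5.67×10⁻⁸ × 7.979×10¹⁰ / 2.379.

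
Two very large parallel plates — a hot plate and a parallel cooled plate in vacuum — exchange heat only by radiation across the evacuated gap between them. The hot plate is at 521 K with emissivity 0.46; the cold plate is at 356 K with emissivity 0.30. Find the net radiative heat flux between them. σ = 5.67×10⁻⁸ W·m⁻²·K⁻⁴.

For two infinite grey parallel plates, q = σ(T₁⁴ − T₂⁴)/(1/ε₁ + 1/ε₂ − 1).
T₁⁴ − T₂⁴ = 7.368×10¹⁰ − 1.606×10¹⁰ = 5.762×10¹⁰ K⁴.
1/ε₁ + 1/ε₂ − 1 = 2.174 + 3.333 − 1 = 4.507.
q = 5.67×10⁻⁸ × 5.762×10¹⁰ / 4.507.

q ≈ 725 W/m²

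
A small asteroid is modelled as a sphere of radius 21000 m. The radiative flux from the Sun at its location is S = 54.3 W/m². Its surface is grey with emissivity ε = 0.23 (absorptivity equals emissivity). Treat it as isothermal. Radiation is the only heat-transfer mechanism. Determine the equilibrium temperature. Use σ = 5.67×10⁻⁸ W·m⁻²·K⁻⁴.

T ≈ 124 K

At equilibrium, absorbed power = emitted power.
Absorbing cross-section = πr² = 1.385×10⁹ m²; emitting surface = 4πr² = 5.542×10⁹ m² (ratio 4).
εS·A_cross = εσ·A_surf·T⁴  ⇒  T⁴ = S/(4σ)   (ε cancels).
T⁴ = 54.3/(4·5.67×10⁻⁸) = 2.394×10⁸ K⁴.
T = (2.394×10⁸)^(1/4).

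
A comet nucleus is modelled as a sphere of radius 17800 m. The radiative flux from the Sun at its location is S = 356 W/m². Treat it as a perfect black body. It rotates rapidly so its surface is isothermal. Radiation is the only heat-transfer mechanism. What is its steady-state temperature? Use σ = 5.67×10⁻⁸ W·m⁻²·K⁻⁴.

At equilibrium, absorbed power = emitted power.
Absorbing cross-section = πr² = 9.954×10⁸ m²; emitting surface = 4πr² = 3.982×10⁹ m² (ratio 4).
S·A_cross = εσ·A_surf·T⁴  ⇒  T⁴ = S/(4σ).
T⁴ = 1.00·356/(4·5.67×10⁻⁸) = 1.570×10⁹ K⁴.
T = (1.570×10⁹)^(1/4).

T ≈ 199 K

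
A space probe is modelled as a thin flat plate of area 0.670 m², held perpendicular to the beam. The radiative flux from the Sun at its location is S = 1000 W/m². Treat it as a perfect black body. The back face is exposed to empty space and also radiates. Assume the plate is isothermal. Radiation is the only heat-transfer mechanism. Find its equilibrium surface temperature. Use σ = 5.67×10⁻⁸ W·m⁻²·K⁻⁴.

At equilibrium, absorbed power = emitted power.
Absorbing cross-section = A = 0.6700 m²; emitting surface = 2A = 1.340 m² (ratio 2).
S·A_cross = εσ·A_surf·T⁴  ⇒  T⁴ = S/(2σ).
T⁴ = 1.00·1000/(2·5.67×10⁻⁸) = 8.818×10⁹ K⁴.
T = (8.818×10⁹)^(1/4).

T ≈ 306 K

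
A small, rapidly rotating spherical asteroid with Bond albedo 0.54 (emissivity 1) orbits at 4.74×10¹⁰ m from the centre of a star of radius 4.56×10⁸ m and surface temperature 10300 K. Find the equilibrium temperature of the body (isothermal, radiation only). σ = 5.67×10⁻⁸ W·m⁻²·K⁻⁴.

The star's surface emits σT_*⁴; at distance d the flux is S = σT_*⁴(R_*/d)².
S = 5.67×10⁻⁸·(10300)⁴·(4.56×10⁸/4.74×10¹⁰)² = 59060 W/m².
For an isothermal sphere T⁴ = (1−a)S/(4σ) = 1.198×10¹¹ K⁴.

T ≈ 588 K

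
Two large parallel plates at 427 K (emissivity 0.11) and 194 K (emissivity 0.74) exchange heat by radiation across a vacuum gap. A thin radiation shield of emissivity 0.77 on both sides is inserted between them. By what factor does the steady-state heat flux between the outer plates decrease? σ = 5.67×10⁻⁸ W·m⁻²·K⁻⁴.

factor ≈ 1.17

Without shield: q₀ = σΔ(T⁴)/(1/ε₁+1/ε₂−1) with denominator 9.442.
With shield the two gaps are in series; the resistances add: (1/ε₁+1/ε_s−1)+(1/ε_s+1/ε₂−1) = 9.390+1.650 = 11.04.
Heat-flux ratio q₀/q = 11.04/9.442.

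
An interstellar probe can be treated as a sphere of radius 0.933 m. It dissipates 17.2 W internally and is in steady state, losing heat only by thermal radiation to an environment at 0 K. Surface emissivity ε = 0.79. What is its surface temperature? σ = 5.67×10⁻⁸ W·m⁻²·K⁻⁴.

Steady state: internal power = radiated power, P = εσA T⁴.
Radiating area A = 4πr² = 10.94 m².
T⁴ = P/(εσA) = 17.2/(0.79·5.67×10⁻⁸·10.94) = 3.510×10⁷ K⁴.
T = (3.510×10⁷)^(1/4).

T ≈ 77.0 K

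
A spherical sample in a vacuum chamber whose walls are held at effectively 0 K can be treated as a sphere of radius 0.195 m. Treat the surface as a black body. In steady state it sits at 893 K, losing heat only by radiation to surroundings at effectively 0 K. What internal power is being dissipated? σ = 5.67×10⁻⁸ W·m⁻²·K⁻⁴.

Steady state: P = εσA T⁴.
A = 4πr² = 0.4778 m²; T⁴ = (893)⁴ = 6.359×10¹¹ K⁴.
P = 1.0 × 5.67×10⁻⁸ × 0.4778 × 6.359×10¹¹.

P ≈ 17200 W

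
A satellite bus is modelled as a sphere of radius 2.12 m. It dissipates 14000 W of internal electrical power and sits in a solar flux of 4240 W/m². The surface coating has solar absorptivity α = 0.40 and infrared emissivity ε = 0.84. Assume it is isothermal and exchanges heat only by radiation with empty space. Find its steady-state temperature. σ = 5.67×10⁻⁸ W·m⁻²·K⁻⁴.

At steady state, absorbed solar power + internal power = radiated power.
Absorbed: α·S·A_cross = 0.40·4240·14.12 = 23950 W (cross-section πr²).
Total input = 23950 + 14000 = 37950 W.
Radiated: εσ·A_surf·T⁴ with A_surf = 4πr² = 56.48 m².
T⁴ = 37950/(0.84·5.67×10⁻⁸·56.48) = 1.411×10¹⁰ K⁴.

T ≈ 345 K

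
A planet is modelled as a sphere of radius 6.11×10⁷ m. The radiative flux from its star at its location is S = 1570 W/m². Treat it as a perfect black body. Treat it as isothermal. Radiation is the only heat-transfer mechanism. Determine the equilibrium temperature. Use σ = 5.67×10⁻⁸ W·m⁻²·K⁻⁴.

T ≈ 288 K

At equilibrium, absorbed power = emitted power.
Absorbing cross-section = πr² = 1.173×10¹⁶ m²; emitting surface = 4πr² = 4.691×10¹⁶ m² (ratio 4).
S·A_cross = εσ·A_surf·T⁴  ⇒  T⁴ = S/(4σ).
T⁴ = 1.00·1570/(4·5.67×10⁻⁸) = 6.922×10⁹ K⁴.
T = (6.922×10⁹)^(1/4).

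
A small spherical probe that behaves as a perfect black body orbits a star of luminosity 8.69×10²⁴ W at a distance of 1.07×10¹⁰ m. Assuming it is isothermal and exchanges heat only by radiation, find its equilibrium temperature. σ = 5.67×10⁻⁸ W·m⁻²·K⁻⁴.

First find the stellar flux at distance d: S = L/(4πd²) = 8.69×10²⁴/(4π·(1.07×10¹⁰)²) = 6040 W/m².
For an isothermal sphere, absorbed (1−a)S·πr² = emitted σ·4πr²·T⁴, so T⁴ = (1−a)S/(4σ).
T⁴ = 1.00·6040/(4·5.67×10⁻⁸) = 2.663×10¹⁰ K⁴.

T ≈ 404 K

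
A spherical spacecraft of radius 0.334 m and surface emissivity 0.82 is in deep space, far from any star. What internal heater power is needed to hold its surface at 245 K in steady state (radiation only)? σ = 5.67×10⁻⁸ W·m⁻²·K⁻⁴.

P = εσ·4πr²·T⁴.
4πr² = 1.402 m²; T⁴ = 3.603×10⁹ K⁴.
P = 0.82·5.67×10⁻⁸·1.402·3.603×10⁹.

P ≈ 235 W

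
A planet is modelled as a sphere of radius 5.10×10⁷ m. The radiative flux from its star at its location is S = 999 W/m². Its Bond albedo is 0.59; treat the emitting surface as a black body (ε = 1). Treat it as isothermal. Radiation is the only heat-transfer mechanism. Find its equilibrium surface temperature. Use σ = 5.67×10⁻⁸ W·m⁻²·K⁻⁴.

At equilibrium, absorbed power = emitted power.
Absorbing cross-section = πr² = 8.171×10¹⁵ m²; emitting surface = 4πr² = 3.269×10¹⁶ m² (ratio 4).
(1−a)S·A_cross = εσ·A_surf·T⁴  ⇒  T⁴ = (1−a)S/(4σ).
T⁴ = 0.410·999/(4·5.67×10⁻⁸) = 1.806×10⁹ K⁴.
T = (1.806×10⁹)^(1/4).

T ≈ 206 K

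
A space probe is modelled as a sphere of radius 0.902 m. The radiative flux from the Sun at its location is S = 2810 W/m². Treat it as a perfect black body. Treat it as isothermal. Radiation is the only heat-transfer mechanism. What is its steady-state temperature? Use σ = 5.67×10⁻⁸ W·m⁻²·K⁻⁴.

T ≈ 334 K

At equilibrium, absorbed power = emitted power.
Absorbing cross-section = πr² = 2.556 m²; emitting surface = 4πr² = 10.22 m² (ratio 4).
S·A_cross = εσ·A_surf·T⁴  ⇒  T⁴ = S/(4σ).
T⁴ = 1.00·2810/(4·5.67×10⁻⁸) = 1.239×10¹⁰ K⁴.
T = (1.239×10¹⁰)^(1/4).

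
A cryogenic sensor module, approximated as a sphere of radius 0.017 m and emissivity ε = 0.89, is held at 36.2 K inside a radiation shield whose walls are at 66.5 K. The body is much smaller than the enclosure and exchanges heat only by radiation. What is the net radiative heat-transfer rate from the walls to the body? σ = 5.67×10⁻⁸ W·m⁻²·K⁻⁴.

P_net ≈ 0.00327 W

For a small grey body in a large enclosure: P_net = εσA(T_body⁴ − T_wall⁴).
A = 4πr² = 0.003632 m²; T_body⁴ − T_wall⁴ = 1.717×10⁶ − 1.956×10⁷ = -1.784×10⁷ K⁴.
|P_net| = 0.89·5.67×10⁻⁸·0.003632·1.784×10⁷.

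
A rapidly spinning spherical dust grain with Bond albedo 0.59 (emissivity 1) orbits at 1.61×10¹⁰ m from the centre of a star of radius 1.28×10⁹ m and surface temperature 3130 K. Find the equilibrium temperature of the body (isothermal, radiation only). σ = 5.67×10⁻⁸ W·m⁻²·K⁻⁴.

T ≈ 499 K

The star's surface emits σT_*⁴; at distance d the flux is S = σT_*⁴(R_*/d)².
S = 5.67×10⁻⁸·(3130)⁴·(1.28×10⁹/1.61×10¹⁰)² = 34400 W/m².
For an isothermal sphere T⁴ = (1−a)S/(4σ) = 6.218×10¹⁰ K⁴.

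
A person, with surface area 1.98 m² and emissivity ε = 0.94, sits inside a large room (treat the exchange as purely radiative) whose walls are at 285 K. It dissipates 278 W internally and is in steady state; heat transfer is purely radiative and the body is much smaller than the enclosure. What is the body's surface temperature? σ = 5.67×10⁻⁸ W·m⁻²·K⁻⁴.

T ≈ 310 K

For a small grey body in a large enclosure, net radiated power = εσA(T⁴ − T_w⁴).
Steady state: P = εσA(T⁴ − T_w⁴) with A = 1.98 m².
T⁴ = P/(εσA) + T_w⁴ = 278/(0.94·5.67×10⁻⁸·1.980) + (285)⁴
    = 2.634×10⁹ + 6.598×10⁹ = 9.232×10⁹ K⁴.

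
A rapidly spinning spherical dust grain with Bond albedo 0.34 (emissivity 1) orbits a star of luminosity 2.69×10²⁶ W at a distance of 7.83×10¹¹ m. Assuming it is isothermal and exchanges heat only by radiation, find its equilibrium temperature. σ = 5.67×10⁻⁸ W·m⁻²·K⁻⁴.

First find the stellar flux at distance d: S = L/(4πd²) = 2.69×10²⁶/(4π·(7.83×10¹¹)²) = 34.92 W/m².
For an isothermal sphere, absorbed (1−a)S·πr² = emitted σ·4πr²·T⁴, so T⁴ = (1−a)S/(4σ).
T⁴ = 0.660·34.92/(4·5.67×10⁻⁸) = 1.016×10⁸ K⁴.

T ≈ 100 K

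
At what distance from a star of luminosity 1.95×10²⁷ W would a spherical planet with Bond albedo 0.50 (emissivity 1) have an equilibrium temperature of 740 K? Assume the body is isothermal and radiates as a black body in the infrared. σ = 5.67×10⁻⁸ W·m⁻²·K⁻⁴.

d ≈ 3.38×10¹⁰ m

For an isothermal black-emitting sphere, (1−a)S·πr² = σ·4πr²·T⁴ ⇒ S = 4σT⁴/(1−a).
S = 4·5.67×10⁻⁸·(740)⁴/0.500 = 1.360×10⁵ W/m².
Flux falls as S = L/(4πd²), so d = √(L/(4πS)) = √(1.95×10²⁷/(4π·1.360×10⁵)).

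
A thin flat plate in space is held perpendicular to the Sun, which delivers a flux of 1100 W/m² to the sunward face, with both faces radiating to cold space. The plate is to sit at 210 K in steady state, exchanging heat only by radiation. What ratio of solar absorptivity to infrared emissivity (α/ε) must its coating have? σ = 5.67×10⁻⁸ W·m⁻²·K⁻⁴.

Balance: αS·A = εσ·2A·T⁴ ⇒ α/ε = 2σT⁴/S.
α/ε = 2·5.67×10⁻⁸·(210)⁴/1100 = 2·5.67×10⁻⁸·1.945×10⁹/1100.

α/ε ≈ 0.200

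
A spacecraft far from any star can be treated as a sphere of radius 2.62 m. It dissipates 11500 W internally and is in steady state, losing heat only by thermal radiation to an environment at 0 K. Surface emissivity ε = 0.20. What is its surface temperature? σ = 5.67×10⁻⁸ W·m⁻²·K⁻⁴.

T ≈ 329 K

Steady state: internal power = radiated power, P = εσA T⁴.
Radiating area A = 4πr² = 86.26 m².
T⁴ = P/(εσA) = 11500/(0.20·5.67×10⁻⁸·86.26) = 1.176×10¹⁰ K⁴.
T = (1.176×10¹⁰)^(1/4).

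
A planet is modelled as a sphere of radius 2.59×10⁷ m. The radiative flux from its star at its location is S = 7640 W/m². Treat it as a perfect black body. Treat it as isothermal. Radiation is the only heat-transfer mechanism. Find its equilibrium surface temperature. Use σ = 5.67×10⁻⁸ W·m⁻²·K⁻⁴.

At equilibrium, absorbed power = emitted power.
Absorbing cross-section = πr² = 2.107×10¹⁵ m²; emitting surface = 4πr² = 8.430×10¹⁵ m² (ratio 4).
S·A_cross = εσ·A_surf·T⁴  ⇒  T⁴ = S/(4σ).
T⁴ = 1.00·7640/(4·5.67×10⁻⁸) = 3.369×10¹⁰ K⁴.
T = (3.369×10¹⁰)^(1/4).

T ≈ 428 K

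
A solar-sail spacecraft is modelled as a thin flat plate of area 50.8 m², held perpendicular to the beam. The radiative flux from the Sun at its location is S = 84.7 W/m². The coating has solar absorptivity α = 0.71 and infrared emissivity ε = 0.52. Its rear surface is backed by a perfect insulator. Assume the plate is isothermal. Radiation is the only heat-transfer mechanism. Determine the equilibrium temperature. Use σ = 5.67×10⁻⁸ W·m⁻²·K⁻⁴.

At equilibrium, absorbed power = emitted power.
Absorbing cross-section = A = 50.80 m²; emitting surface = A = 50.80 m² (ratio 1).
αS·A_cross = εσ·A_surf·T⁴  ⇒  T⁴ = αS/(ε·1σ).
T⁴ = 0.710·84.7/(0.52·1·5.67×10⁻⁸) = 2.040×10⁹ K⁴.
T = (2.040×10⁹)^(1/4).

T ≈ 213 K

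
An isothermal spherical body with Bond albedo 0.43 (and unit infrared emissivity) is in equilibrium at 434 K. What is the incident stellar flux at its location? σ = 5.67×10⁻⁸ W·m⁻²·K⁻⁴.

S ≈ 14100 W/m²

(1−a)S·πr² = σ·4πr²·T⁴ ⇒ S = 4σT⁴/(1−a).
S = 4·5.67×10⁻⁸·3.548×10¹⁰/0.570.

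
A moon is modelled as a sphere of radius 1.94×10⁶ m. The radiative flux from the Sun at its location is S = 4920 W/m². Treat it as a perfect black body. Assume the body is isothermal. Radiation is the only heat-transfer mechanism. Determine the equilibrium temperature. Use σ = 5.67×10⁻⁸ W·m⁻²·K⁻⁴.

At equilibrium, absorbed power = emitted power.
Absorbing cross-section = πr² = 1.182×10¹³ m²; emitting surface = 4πr² = 4.729×10¹³ m² (ratio 4).
S·A_cross = εσ·A_surf·T⁴  ⇒  T⁴ = S/(4σ).
T⁴ = 1.00·4920/(4·5.67×10⁻⁸) = 2.169×10¹⁰ K⁴.
T = (2.169×10¹⁰)^(1/4).

T ≈ 384 K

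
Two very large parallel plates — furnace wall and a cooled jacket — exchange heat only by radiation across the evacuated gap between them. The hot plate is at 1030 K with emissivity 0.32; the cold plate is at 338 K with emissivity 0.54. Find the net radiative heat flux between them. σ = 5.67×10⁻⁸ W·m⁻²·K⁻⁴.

For two infinite grey parallel plates, q = σ(T₁⁴ − T₂⁴)/(1/ε₁ + 1/ε₂ − 1).
T₁⁴ − T₂⁴ = 1.126×10¹² − 1.305×10¹⁰ = 1.112×10¹² K⁴.
1/ε₁ + 1/ε₂ − 1 = 3.125 + 1.852 − 1 = 3.977.
q = 5.67×10⁻⁸ × 1.112×10¹² / 3.977.

q ≈ 15900 W/m²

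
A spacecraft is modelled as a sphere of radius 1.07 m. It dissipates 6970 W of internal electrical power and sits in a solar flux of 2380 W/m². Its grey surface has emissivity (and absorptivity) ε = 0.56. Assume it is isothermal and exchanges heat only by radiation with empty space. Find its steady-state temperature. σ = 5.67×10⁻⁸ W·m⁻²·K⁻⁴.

At steady state, absorbed solar power + internal power = radiated power.
Absorbed: α·S·A_cross = 0.56·2380·3.597 = 4794 W (cross-section πr²).
Total input = 4794 + 6970 = 11760 W.
Radiated: εσ·A_surf·T⁴ with A_surf = 4πr² = 14.39 m².
T⁴ = 11760/(0.56·5.67×10⁻⁸·14.39) = 2.575×10¹⁰ K⁴.

T ≈ 401 K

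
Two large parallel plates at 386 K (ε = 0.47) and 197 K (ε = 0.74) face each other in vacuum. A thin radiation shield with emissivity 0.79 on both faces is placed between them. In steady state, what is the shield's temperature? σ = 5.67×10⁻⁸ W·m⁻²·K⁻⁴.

T_s ≈ 315 K

In steady state the net flux on the hot side equals that on the cold side.
σ(T₁⁴−T_s⁴)/D₁ = σ(T_s⁴−T₂⁴)/D₂, with D₁ = 1/ε₁+1/ε_s−1 = 2.393, D₂ = 1/ε_s+1/ε₂−1 = 1.617.
Solve for T_s⁴: T_s⁴ = (D₂·T₁⁴ + D₁·T₂⁴)/(D₁+D₂) = 9.850×10⁹ K⁴.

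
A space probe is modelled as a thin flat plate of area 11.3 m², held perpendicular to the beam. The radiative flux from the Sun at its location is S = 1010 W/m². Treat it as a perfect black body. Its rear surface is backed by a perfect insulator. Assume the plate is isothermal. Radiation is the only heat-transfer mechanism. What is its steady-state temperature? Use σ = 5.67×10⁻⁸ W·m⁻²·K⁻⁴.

At equilibrium, absorbed power = emitted power.
Absorbing cross-section = A = 11.30 m²; emitting surface = A = 11.30 m² (ratio 1).
S·A_cross = εσ·A_surf·T⁴  ⇒  T⁴ = S/(1σ).
T⁴ = 1.00·1010/(1·5.67×10⁻⁸) = 1.781×10¹⁰ K⁴.
T = (1.781×10¹⁰)^(1/4).

T ≈ 365 K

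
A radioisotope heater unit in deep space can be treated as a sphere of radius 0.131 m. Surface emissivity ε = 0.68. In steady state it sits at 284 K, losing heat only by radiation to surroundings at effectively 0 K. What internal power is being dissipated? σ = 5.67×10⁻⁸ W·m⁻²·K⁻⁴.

Steady state: P = εσA T⁴.
A = 4πr² = 0.2157 m²; T⁴ = (284)⁴ = 6.505×10⁹ K⁴.
P = 0.68 × 5.67×10⁻⁸ × 0.2157 × 6.505×10⁹.

P ≈ 54.1 W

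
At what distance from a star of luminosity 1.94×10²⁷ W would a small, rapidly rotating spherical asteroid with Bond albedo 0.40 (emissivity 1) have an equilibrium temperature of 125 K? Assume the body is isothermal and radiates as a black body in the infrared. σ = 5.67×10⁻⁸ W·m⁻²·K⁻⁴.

d ≈ 1.29×10¹² m

For an isothermal black-emitting sphere, (1−a)S·πr² = σ·4πr²·T⁴ ⇒ S = 4σT⁴/(1−a).
S = 4·5.67×10⁻⁸·(125)⁴/0.600 = 92.29 W/m².
Flux falls as S = L/(4πd²), so d = √(L/(4πS)) = √(1.94×10²⁷/(4π·92.29)).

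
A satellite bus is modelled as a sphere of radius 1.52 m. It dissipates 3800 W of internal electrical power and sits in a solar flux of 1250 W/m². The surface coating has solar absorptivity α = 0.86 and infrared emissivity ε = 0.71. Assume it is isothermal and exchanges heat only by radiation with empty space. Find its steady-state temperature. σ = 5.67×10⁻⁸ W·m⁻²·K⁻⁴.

T ≈ 316 K

At steady state, absorbed solar power + internal power = radiated power.
Absorbed: α·S·A_cross = 0.86·1250·7.258 = 7803 W (cross-section πr²).
Total input = 7803 + 3800 = 11600 W.
Radiated: εσ·A_surf·T⁴ with A_surf = 4πr² = 29.03 m².
T⁴ = 11600/(0.71·5.67×10⁻⁸·29.03) = 9.927×10⁹ K⁴.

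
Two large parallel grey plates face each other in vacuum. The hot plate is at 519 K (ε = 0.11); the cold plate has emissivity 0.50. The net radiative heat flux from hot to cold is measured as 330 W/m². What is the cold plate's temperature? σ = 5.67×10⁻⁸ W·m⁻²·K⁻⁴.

T₂ ≈ 343 K

q = σ(T₁⁴ − T₂⁴)/(1/ε₁ + 1/ε₂ − 1); denominator = 10.09.
T₂⁴ = T₁⁴ − q·(1/ε₁+1/ε₂−1)/σ = 7.256×10¹⁰ − 330·10.09/5.67×10⁻⁸
    = 1.383×10¹⁰ K⁴.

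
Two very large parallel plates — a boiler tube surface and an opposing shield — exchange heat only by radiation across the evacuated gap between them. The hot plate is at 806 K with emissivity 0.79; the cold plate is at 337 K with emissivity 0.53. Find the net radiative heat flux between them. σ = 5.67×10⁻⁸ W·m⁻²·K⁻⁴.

q ≈ 10800 W/m²

For two infinite grey parallel plates, q = σ(T₁⁴ − T₂⁴)/(1/ε₁ + 1/ε₂ − 1).
T₁⁴ − T₂⁴ = 4.220×10¹¹ − 1.290×10¹⁰ = 4.091×10¹¹ K⁴.
1/ε₁ + 1/ε₂ − 1 = 1.266 + 1.887 − 1 = 2.153.
q = 5.67×10⁻⁸ × 4.091×10¹¹ / 2.153.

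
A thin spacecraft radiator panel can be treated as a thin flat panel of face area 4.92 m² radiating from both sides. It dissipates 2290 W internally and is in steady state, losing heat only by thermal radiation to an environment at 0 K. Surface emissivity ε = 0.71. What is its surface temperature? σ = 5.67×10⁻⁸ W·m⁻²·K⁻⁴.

Steady state: internal power = radiated power, P = εσA T⁴.
Radiating area A = 2·4.92 = 9.840 m².
T⁴ = P/(εσA) = 2290/(0.71·5.67×10⁻⁸·9.840) = 5.781×10⁹ K⁴.
T = (5.781×10⁹)^(1/4).

T ≈ 276 K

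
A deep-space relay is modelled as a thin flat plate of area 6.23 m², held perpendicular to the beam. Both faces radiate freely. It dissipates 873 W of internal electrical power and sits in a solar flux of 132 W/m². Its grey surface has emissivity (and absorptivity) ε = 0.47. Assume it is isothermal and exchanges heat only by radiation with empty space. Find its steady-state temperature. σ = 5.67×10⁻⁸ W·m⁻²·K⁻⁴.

At steady state, absorbed solar power + internal power = radiated power.
Absorbed: α·S·A_cross = 0.47·132·6.230 = 386.5 W (cross-section A).
Total input = 386.5 + 873 = 1260 W.
Radiated: εσ·A_surf·T⁴ with A_surf = 2A = 12.46 m².
T⁴ = 1260/(0.47·5.67×10⁻⁸·12.46) = 3.793×10⁹ K⁴.

T ≈ 248 K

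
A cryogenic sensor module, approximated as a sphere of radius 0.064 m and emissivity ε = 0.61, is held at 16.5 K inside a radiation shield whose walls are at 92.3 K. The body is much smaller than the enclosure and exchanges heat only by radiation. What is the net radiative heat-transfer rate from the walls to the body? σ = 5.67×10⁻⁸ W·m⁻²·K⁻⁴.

For a small grey body in a large enclosure: P_net = εσA(T_body⁴ − T_wall⁴).
A = 4πr² = 0.05147 m²; T_body⁴ − T_wall⁴ = 74120 − 7.258×10⁷ = -7.250×10⁷ K⁴.
|P_net| = 0.61·5.67×10⁻⁸·0.05147·7.250×10⁷.

P_net ≈ 0.129 W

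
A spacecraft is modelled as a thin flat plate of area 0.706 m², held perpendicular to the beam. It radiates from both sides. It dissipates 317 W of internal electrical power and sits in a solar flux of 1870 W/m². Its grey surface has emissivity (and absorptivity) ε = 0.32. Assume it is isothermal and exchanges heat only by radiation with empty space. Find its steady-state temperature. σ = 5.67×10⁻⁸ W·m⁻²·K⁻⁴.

T ≈ 412 K

At steady state, absorbed solar power + internal power = radiated power.
Absorbed: α·S·A_cross = 0.32·1870·0.7060 = 422.5 W (cross-section A).
Total input = 422.5 + 317 = 739.5 W.
Radiated: εσ·A_surf·T⁴ with A_surf = 2A = 1.412 m².
T⁴ = 739.5/(0.32·5.67×10⁻⁸·1.412) = 2.886×10¹⁰ K⁴.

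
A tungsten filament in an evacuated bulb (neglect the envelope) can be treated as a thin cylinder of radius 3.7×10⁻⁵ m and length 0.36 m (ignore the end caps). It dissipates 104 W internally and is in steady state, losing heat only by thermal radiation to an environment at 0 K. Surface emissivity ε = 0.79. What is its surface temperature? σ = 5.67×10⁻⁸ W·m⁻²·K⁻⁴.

Steady state: internal power = radiated power, P = εσA T⁴.
Radiating area A = 2πrL = 8.369×10⁻⁵ m².
T⁴ = P/(εσA) = 104/(0.79·5.67×10⁻⁸·8.369×10⁻⁵) = 2.774×10¹³ K⁴.
T = (2.774×10¹³)^(1/4).

T ≈ 2300 K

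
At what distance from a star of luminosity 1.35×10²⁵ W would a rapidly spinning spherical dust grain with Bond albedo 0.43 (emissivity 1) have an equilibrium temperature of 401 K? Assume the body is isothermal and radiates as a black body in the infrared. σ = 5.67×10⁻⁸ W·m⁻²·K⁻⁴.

For an isothermal black-emitting sphere, (1−a)S·πr² = σ·4πr²·T⁴ ⇒ S = 4σT⁴/(1−a).
S = 4·5.67×10⁻⁸·(401)⁴/0.570 = 10290 W/m².
Flux falls as S = L/(4πd²), so d = √(L/(4πS)) = √(1.35×10²⁵/(4π·10290)).

d ≈ 1.02×10¹⁰ m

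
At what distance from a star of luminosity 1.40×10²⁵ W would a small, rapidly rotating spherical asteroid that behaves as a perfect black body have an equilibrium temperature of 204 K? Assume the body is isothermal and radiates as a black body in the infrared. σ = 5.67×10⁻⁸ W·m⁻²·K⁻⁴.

For an isothermal black-emitting sphere, (1−a)S·πr² = σ·4πr²·T⁴ ⇒ S = 4σT⁴/(1−a).
S = 4·5.67×10⁻⁸·(204)⁴/1.00 = 392.8 W/m².
Flux falls as S = L/(4πd²), so d = √(L/(4πS)) = √(1.40×10²⁵/(4π·392.8)).

d ≈ 5.33×10¹⁰ m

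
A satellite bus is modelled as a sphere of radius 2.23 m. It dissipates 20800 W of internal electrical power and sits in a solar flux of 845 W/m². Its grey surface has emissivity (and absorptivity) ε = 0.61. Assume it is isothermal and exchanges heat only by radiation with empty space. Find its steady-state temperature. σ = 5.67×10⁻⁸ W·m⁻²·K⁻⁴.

At steady state, absorbed solar power + internal power = radiated power.
Absorbed: α·S·A_cross = 0.61·845·15.62 = 8053 W (cross-section πr²).
Total input = 8053 + 20800 = 28850 W.
Radiated: εσ·A_surf·T⁴ with A_surf = 4πr² = 62.49 m².
T⁴ = 28850/(0.61·5.67×10⁻⁸·62.49) = 1.335×10¹⁰ K⁴.

T ≈ 340 K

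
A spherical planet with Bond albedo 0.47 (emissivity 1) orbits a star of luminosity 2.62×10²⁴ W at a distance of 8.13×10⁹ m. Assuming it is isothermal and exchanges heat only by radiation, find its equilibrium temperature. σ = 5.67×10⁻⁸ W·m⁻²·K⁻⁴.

T ≈ 293 K

First find the stellar flux at distance d: S = L/(4πd²) = 2.62×10²⁴/(4π·(8.13×10⁹)²) = 3154 W/m².
For an isothermal sphere, absorbed (1−a)S·πr² = emitted σ·4πr²·T⁴, so T⁴ = (1−a)S/(4σ).
T⁴ = 0.530·3154/(4·5.67×10⁻⁸) = 7.371×10⁹ K⁴.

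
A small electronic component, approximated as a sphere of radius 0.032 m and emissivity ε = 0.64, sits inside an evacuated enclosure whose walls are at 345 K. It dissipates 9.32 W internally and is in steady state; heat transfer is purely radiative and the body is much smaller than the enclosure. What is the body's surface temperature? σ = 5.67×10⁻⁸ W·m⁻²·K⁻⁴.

T ≈ 430 K

For a small grey body in a large enclosure, net radiated power = εσA(T⁴ − T_w⁴).
Steady state: P = εσA(T⁴ − T_w⁴) with A = 4πr² = 0.01287 m².
T⁴ = P/(εσA) + T_w⁴ = 9.32/(0.64·5.67×10⁻⁸·0.01287) + (345)⁴
    = 1.996×10¹⁰ + 1.417×10¹⁰ = 3.413×10¹⁰ K⁴.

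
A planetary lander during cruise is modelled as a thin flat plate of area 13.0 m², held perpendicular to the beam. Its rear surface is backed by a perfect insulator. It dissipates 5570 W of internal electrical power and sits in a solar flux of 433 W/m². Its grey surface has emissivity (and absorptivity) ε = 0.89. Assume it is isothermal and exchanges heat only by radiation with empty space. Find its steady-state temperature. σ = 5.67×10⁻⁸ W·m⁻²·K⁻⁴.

At steady state, absorbed solar power + internal power = radiated power.
Absorbed: α·S·A_cross = 0.89·433·13.00 = 5010 W (cross-section A).
Total input = 5010 + 5570 = 10580 W.
Radiated: εσ·A_surf·T⁴ with A_surf = A = 13.00 m².
T⁴ = 10580/(0.89·5.67×10⁻⁸·13.00) = 1.613×10¹⁰ K⁴.

T ≈ 356 K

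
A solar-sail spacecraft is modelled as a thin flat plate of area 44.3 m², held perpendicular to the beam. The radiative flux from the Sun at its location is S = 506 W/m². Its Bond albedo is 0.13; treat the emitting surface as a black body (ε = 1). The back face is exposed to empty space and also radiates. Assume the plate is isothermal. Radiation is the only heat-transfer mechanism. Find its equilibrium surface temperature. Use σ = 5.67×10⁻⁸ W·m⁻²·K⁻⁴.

At equilibrium, absorbed power = emitted power.
Absorbing cross-section = A = 44.30 m²; emitting surface = 2A = 88.60 m² (ratio 2).
(1−a)S·A_cross = εσ·A_surf·T⁴  ⇒  T⁴ = (1−a)S/(2σ).
T⁴ = 0.870·506/(2·5.67×10⁻⁸) = 3.882×10⁹ K⁴.
T = (3.882×10⁹)^(1/4).

T ≈ 250 K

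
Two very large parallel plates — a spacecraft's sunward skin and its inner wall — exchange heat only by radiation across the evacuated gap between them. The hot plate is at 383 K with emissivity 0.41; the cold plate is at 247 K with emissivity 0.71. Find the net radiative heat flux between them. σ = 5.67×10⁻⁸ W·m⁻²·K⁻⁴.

For two infinite grey parallel plates, q = σ(T₁⁴ − T₂⁴)/(1/ε₁ + 1/ε₂ − 1).
T₁⁴ − T₂⁴ = 2.152×10¹⁰ − 3.722×10⁹ = 1.780×10¹⁰ K⁴.
1/ε₁ + 1/ε₂ − 1 = 2.439 + 1.408 − 1 = 2.847.
q = 5.67×10⁻⁸ × 1.780×10¹⁰ / 2.847.

q ≈ 354 W/m²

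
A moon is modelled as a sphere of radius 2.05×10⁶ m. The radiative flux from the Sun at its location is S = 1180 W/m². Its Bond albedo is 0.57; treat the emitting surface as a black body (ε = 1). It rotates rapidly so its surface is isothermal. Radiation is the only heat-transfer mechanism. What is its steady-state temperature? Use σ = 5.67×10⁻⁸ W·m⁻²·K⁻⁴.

T ≈ 217 K

At equilibrium, absorbed power = emitted power.
Absorbing cross-section = πr² = 1.320×10¹³ m²; emitting surface = 4πr² = 5.281×10¹³ m² (ratio 4).
(1−a)S·A_cross = εσ·A_surf·T⁴  ⇒  T⁴ = (1−a)S/(4σ).
T⁴ = 0.430·1180/(4·5.67×10⁻⁸) = 2.237×10⁹ K⁴.
T = (2.237×10⁹)^(1/4).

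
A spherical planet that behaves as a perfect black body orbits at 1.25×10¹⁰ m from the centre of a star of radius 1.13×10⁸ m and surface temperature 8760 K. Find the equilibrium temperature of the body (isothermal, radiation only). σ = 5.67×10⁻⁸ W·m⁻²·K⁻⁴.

The star's surface emits σT_*⁴; at distance d the flux is S = σT_*⁴(R_*/d)².
S = 5.67×10⁻⁸·(8760)⁴·(1.13×10⁸/1.25×10¹⁰)² = 27290 W/m².
For an isothermal sphere T⁴ = (1−a)S/(4σ) = 1.203×10¹¹ K⁴.

T ≈ 589 K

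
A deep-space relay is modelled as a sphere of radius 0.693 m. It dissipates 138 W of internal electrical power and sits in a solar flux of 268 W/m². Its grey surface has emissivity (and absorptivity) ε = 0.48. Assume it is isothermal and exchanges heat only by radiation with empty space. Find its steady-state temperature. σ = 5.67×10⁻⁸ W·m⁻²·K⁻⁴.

T ≈ 212 K

At steady state, absorbed solar power + internal power = radiated power.
Absorbed: α·S·A_cross = 0.48·268·1.509 = 194.1 W (cross-section πr²).
Total input = 194.1 + 138 = 332.1 W.
Radiated: εσ·A_surf·T⁴ with A_surf = 4πr² = 6.035 m².
T⁴ = 332.1/(0.48·5.67×10⁻⁸·6.035) = 2.022×10⁹ K⁴.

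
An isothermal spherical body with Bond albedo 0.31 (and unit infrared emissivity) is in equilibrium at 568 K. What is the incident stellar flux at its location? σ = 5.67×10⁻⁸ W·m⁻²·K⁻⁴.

(1−a)S·πr² = σ·4πr²·T⁴ ⇒ S = 4σT⁴/(1−a).
S = 4·5.67×10⁻⁸·1.041×10¹¹/0.690.

S ≈ 34200 W/m²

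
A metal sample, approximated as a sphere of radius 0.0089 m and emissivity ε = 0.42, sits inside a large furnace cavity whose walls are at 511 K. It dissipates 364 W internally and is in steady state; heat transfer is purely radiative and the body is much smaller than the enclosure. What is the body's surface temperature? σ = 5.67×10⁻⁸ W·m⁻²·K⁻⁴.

T ≈ 1980 K

For a small grey body in a large enclosure, net radiated power = εσA(T⁴ − T_w⁴).
Steady state: P = εσA(T⁴ − T_w⁴) with A = 4πr² = 9.954×10⁻⁴ m².
T⁴ = P/(εσA) + T_w⁴ = 364/(0.42·5.67×10⁻⁸·9.954×10⁻⁴) + (511)⁴
    = 1.536×10¹³ + 6.818×10¹⁰ = 1.542×10¹³ K⁴.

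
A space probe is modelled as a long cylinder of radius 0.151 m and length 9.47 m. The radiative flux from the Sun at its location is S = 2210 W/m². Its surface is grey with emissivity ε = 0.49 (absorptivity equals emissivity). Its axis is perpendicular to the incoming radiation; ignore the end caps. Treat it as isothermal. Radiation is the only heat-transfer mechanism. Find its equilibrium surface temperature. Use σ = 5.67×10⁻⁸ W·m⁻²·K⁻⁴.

T ≈ 334 K

At equilibrium, absorbed power = emitted power.
Absorbing cross-section = 2rL = 2.860 m²; emitting surface = 2πrL = 8.985 m² (ratio π).
εS·A_cross = εσ·A_surf·T⁴  ⇒  T⁴ = S/(πσ)   (ε cancels).
T⁴ = 2210/(π·5.67×10⁻⁸) = 1.241×10¹⁰ K⁴.
T = (1.241×10¹⁰)^(1/4).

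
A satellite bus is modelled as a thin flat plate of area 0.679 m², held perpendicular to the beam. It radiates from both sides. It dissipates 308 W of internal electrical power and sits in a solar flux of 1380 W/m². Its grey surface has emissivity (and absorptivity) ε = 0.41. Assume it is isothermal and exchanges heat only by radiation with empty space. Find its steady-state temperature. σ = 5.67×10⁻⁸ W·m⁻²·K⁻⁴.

At steady state, absorbed solar power + internal power = radiated power.
Absorbed: α·S·A_cross = 0.41·1380·0.6790 = 384.2 W (cross-section A).
Total input = 384.2 + 308 = 692.2 W.
Radiated: εσ·A_surf·T⁴ with A_surf = 2A = 1.358 m².
T⁴ = 692.2/(0.41·5.67×10⁻⁸·1.358) = 2.193×10¹⁰ K⁴.

T ≈ 385 K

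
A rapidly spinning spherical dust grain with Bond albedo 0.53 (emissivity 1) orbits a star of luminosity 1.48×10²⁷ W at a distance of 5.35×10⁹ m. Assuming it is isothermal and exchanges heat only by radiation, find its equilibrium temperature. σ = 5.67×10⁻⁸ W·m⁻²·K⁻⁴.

First find the stellar flux at distance d: S = L/(4πd²) = 1.48×10²⁷/(4π·(5.35×10⁹)²) = 4.115×10⁶ W/m².
For an isothermal sphere, absorbed (1−a)S·πr² = emitted σ·4πr²·T⁴, so T⁴ = (1−a)S/(4σ).
T⁴ = 0.470·4.115×10⁶/(4·5.67×10⁻⁸) = 8.527×10¹² K⁴.

T ≈ 1710 K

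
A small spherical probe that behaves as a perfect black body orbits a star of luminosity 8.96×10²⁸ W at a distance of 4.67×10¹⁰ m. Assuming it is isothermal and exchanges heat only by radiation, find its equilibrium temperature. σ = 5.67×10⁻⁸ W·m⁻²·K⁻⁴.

T ≈ 1950 K

First find the stellar flux at distance d: S = L/(4πd²) = 8.96×10²⁸/(4π·(4.67×10¹⁰)²) = 3.269×10⁶ W/m².
For an isothermal sphere, absorbed (1−a)S·πr² = emitted σ·4πr²·T⁴, so T⁴ = (1−a)S/(4σ).
T⁴ = 1.00·3.269×10⁶/(4·5.67×10⁻⁸) = 1.442×10¹³ K⁴.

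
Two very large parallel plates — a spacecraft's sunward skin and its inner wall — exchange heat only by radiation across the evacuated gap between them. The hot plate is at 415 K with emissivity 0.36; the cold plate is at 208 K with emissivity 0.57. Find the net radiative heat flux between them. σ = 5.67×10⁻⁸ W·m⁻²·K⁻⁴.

For two infinite grey parallel plates, q = σ(T₁⁴ − T₂⁴)/(1/ε₁ + 1/ε₂ − 1).
T₁⁴ − T₂⁴ = 2.966×10¹⁰ − 1.872×10⁹ = 2.779×10¹⁰ K⁴.
1/ε₁ + 1/ε₂ − 1 = 2.778 + 1.754 − 1 = 3.532.
q = 5.67×10⁻⁸ × 2.779×10¹⁰ / 3.532.

q ≈ 446 W/m²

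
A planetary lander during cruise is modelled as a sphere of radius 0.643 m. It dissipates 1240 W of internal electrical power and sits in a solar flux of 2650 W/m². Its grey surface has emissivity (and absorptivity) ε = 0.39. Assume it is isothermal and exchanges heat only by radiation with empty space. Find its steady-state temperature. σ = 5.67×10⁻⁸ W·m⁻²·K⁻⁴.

At steady state, absorbed solar power + internal power = radiated power.
Absorbed: α·S·A_cross = 0.39·2650·1.299 = 1342 W (cross-section πr²).
Total input = 1342 + 1240 = 2582 W.
Radiated: εσ·A_surf·T⁴ with A_surf = 4πr² = 5.196 m².
T⁴ = 2582/(0.39·5.67×10⁻⁸·5.196) = 2.248×10¹⁰ K⁴.

T ≈ 387 K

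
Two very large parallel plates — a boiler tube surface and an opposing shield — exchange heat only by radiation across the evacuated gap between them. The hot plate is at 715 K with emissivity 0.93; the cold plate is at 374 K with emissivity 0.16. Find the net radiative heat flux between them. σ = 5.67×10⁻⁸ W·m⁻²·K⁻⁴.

For two infinite grey parallel plates, q = σ(T₁⁴ − T₂⁴)/(1/ε₁ + 1/ε₂ − 1).
T₁⁴ − T₂⁴ = 2.614×10¹¹ − 1.957×10¹⁰ = 2.418×10¹¹ K⁴.
1/ε₁ + 1/ε₂ − 1 = 1.075 + 6.250 − 1 = 6.325.
q = 5.67×10⁻⁸ × 2.418×10¹¹ / 6.325.

q ≈ 2170 W/m²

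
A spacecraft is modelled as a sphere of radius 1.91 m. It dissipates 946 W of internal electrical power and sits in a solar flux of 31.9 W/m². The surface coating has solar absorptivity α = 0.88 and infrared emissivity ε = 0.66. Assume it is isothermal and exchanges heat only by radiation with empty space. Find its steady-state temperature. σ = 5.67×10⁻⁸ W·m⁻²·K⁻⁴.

At steady state, absorbed solar power + internal power = radiated power.
Absorbed: α·S·A_cross = 0.88·31.9·11.46 = 321.7 W (cross-section πr²).
Total input = 321.7 + 946 = 1268 W.
Radiated: εσ·A_surf·T⁴ with A_surf = 4πr² = 45.84 m².
T⁴ = 1268/(0.66·5.67×10⁻⁸·45.84) = 7.390×10⁸ K⁴.

T ≈ 165 K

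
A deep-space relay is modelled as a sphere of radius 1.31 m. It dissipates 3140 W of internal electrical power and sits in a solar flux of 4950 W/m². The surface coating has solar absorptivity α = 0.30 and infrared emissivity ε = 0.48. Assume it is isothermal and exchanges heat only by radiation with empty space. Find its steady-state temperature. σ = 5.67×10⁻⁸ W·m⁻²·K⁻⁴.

T ≈ 371 K

At steady state, absorbed solar power + internal power = radiated power.
Absorbed: α·S·A_cross = 0.30·4950·5.391 = 8006 W (cross-section πr²).
Total input = 8006 + 3140 = 11150 W.
Radiated: εσ·A_surf·T⁴ with A_surf = 4πr² = 21.57 m².
T⁴ = 11150/(0.48·5.67×10⁻⁸·21.57) = 1.899×10¹⁰ K⁴.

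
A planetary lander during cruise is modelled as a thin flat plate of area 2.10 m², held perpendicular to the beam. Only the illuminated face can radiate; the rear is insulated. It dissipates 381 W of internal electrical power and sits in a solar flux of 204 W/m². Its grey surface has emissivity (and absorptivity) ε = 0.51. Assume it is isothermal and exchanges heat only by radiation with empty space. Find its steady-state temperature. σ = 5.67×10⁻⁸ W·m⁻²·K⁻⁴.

T ≈ 315 K

At steady state, absorbed solar power + internal power = radiated power.
Absorbed: α·S·A_cross = 0.51·204·2.100 = 218.5 W (cross-section A).
Total input = 218.5 + 381 = 599.5 W.
Radiated: εσ·A_surf·T⁴ with A_surf = A = 2.100 m².
T⁴ = 599.5/(0.51·5.67×10⁻⁸·2.100) = 9.872×10⁹ K⁴.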